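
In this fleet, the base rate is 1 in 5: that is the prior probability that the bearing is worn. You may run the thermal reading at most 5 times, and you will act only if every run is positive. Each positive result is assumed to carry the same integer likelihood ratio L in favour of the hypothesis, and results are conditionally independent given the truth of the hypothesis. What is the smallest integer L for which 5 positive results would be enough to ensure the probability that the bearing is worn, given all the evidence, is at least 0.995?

4

Prior odds = 0.2/0.8 = 0.25.
Target odds = 0.995/0.005 = 199.
Need L⁵ ≥ 199 ÷ 0.25 = 796.
3⁵ = 243 < 796 ≤ 1024 = 4⁵, so L = 4.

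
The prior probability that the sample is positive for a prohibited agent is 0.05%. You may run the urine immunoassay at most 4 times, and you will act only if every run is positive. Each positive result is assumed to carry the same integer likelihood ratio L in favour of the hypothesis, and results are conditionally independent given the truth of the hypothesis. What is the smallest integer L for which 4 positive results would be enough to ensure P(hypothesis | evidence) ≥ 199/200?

26

Prior odds = 0.0005/0.9995 = 1/1999.
Target odds = 0.995/0.005 = 199.
Need L⁴ ≥ 199 ÷ (1/1999) = 397801.
25⁴ = 390625 < 397801 ≤ 456976 = 26⁴, so L = 26.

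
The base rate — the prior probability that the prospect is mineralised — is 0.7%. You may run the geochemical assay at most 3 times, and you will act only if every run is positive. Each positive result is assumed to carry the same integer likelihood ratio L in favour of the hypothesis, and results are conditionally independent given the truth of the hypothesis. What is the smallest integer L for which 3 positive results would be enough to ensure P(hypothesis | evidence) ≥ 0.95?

14

Prior odds = 0.007/0.993 = 7/993.
Target odds = 0.95/0.05 = 19.
Need L³ ≥ 19 ÷ (7/993) = 18867/7.
13³ = 2197 < 18867/7 ≤ 2744 = 14³, so L = 14.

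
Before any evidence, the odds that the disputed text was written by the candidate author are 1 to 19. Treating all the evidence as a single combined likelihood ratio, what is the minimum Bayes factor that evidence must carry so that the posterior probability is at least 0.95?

Prior odds = 1/19.
Target odds = 0.95/0.05 = 19.
Required Bayes factor = 19 ÷ (1/19) = 361.

361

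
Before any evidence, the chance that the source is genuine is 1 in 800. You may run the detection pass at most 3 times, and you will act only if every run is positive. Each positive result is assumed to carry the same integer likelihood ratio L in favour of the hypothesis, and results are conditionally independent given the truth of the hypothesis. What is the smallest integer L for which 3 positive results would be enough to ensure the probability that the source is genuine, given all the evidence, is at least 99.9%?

93

Prior odds = 0.00125/0.99875 = 1/799.
Target odds = 0.999/0.001 = 999.
Need L³ ≥ 999 ÷ (1/799) = 798201.
92³ = 778688 < 798201 ≤ 804357 = 93³, so L = 93.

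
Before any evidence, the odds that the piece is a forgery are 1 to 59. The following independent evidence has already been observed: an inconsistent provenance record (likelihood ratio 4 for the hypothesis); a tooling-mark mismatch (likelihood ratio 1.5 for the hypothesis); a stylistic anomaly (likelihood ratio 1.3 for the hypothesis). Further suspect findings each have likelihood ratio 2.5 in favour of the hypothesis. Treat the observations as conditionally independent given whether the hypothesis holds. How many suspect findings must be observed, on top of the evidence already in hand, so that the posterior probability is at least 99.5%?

8

Prior odds = 1/59.
Combined Bayes factor of the evidence already in hand = 4 × 1.5 × 1.3 = 7.8.
Odds after that evidence = (1/59) × 7.8 = 39/295.
Target odds = 0.995/0.005 = 199.
Need 2.5ⁿ ≥ 199 ÷ (39/295) = 58705/39.
2.5⁷ = 610.3515625 falls short of 58705/39 but 2.5⁸ = 390625/256 reaches it, so n = 8.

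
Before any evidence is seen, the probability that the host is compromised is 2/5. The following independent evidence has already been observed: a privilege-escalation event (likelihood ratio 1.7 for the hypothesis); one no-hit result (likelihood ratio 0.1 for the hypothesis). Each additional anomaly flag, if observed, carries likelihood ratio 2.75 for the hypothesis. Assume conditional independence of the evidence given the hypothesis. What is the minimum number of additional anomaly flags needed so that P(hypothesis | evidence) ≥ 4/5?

Prior odds = 0.4/0.6 = 2/3.
Combined Bayes factor of the evidence already in hand = 1.7 × 0.1 = 0.17.
Odds after that evidence = (2/3) × 0.17 = 17/150.
Target odds = 0.8/0.2 = 4.
Need 2.75ⁿ ≥ 4 ÷ (17/150) = 600/17.
2.75³ = 20.796875 falls short of 600/17 but 2.75⁴ = 57.19140625 reaches it, so n = 4.

4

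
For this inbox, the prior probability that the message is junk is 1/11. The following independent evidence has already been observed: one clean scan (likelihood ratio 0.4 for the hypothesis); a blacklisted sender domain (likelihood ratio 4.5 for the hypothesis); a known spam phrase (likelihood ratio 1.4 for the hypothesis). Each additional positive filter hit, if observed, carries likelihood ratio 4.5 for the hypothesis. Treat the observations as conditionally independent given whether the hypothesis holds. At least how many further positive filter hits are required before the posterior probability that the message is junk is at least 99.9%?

Prior odds = (1/11)/(10/11) = 0.1.
Combined Bayes factor of the evidence already in hand = 0.4 × 4.5 × 1.4 = 2.52.
Odds after that evidence = 0.1 × 2.52 = 0.252.
Target odds = 0.999/0.001 = 999.
Need 4.5ⁿ ≥ 999 ÷ 0.252 = 27750/7.
4.5⁵ = 1845.28125 falls short of 27750/7 but 4.5⁶ = 8303.765625 reaches it, so n = 6.

6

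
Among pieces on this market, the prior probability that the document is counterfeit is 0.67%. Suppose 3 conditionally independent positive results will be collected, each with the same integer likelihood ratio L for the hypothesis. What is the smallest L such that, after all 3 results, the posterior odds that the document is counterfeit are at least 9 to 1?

12

Prior odds = 0.0067/0.9933 = 67/9933.
Target odds = 9.
Need L³ ≥ 9 ÷ (67/9933) = 89397/67.
11³ = 1331 < 89397/67 ≤ 1728 = 12³, so L = 12.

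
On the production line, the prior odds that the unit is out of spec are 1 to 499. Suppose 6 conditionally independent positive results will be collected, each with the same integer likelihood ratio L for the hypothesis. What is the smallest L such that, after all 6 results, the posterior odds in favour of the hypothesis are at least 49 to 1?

Prior odds = 1/499.
Target odds = 49.
Need L⁶ ≥ 49 ÷ (1/499) = 24451.
5⁶ = 15625 < 24451 ≤ 46656 = 6⁶, so L = 6.

6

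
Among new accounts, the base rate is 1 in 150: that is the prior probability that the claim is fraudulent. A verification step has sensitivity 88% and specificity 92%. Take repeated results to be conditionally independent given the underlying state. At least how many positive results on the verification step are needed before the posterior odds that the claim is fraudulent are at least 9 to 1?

Prior odds: (1/150) ÷ (149/150) = 1/149.
False-positive rate = 1 − 0.92 = 0.08; likelihood ratio of a positive = 0.88/0.08 = 11.
Target odds = 9.
Require 11ⁿ ≥ 9 ÷ (1/149) = 1341.
11³ = 1331 falls short of 1341 but 11⁴ = 14641 reaches it, so n = 4.

4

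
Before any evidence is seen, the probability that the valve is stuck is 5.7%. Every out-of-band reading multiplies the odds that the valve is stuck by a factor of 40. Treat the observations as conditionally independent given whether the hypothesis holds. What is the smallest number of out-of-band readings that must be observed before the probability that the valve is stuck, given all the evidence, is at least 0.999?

3

Prior odds = 0.057/0.943 = 57/943.
Likelihood ratio per out-of-band reading = 40.
Target odds: 0.999 ÷ 0.001 = 999.
Need (57/943) × 40ⁿ ≥ 999, i.e. 40ⁿ ≥ 314019/19.
40² = 1600 falls short of 314019/19 but 40³ = 64000 reaches it, so n = 3.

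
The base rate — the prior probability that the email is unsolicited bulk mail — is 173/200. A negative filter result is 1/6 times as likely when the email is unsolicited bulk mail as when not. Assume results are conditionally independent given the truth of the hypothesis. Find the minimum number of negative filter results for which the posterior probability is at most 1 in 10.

3

Prior odds = 0.865/0.135 = 173/27.
Likelihood ratio per negative filter result = 1/6.
Target odds: 0.1 ÷ 0.9 = 1/9.
Need (173/27) × (1/6)ⁿ ≤ 1/9, i.e. (1/6)ⁿ ≤ 3/173.
(1/6)² = 1/36 is still above 3/173 but (1/6)³ = 1/216 is at or below it, so n = 3.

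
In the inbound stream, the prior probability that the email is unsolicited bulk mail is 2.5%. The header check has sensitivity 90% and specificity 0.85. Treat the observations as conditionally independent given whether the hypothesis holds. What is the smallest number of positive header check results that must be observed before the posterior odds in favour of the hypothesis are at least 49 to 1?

5

Prior odds = 0.025/0.975 = 1/39.
False-positive rate = 1 − 0.85 = 0.15; likelihood ratio of a positive = 0.9/0.15 = 6.
Target odds = 49.
Require 6ⁿ ≥ 49 ÷ (1/39) = 1911.
6⁴ = 1296 falls short of 1911 but 6⁵ = 7776 reaches it, so n = 5.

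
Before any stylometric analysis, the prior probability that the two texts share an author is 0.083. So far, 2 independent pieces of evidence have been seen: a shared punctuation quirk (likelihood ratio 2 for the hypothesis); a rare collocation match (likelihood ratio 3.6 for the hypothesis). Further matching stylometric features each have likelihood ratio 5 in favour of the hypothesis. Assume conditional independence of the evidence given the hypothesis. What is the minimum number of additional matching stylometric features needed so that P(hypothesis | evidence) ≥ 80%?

Prior odds = 0.083/0.917 = 83/917.
Combined Bayes factor of the evidence already in hand = 2 × 3.6 = 7.2.
Odds after that evidence = (83/917) × 7.2 = 2988/4585.
Target odds = 0.8/0.2 = 4.
Need 5ⁿ ≥ 4 ÷ (2988/4585) = 4585/747.
5¹ = 5 falls short of 4585/747 but 5² = 25 reaches it, so n = 2.

2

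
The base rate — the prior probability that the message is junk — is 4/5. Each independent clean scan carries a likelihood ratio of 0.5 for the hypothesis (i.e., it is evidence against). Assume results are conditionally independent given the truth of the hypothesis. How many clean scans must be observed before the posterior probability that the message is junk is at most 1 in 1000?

12

Prior odds = 0.8/0.2 = 4.
Likelihood ratio per clean scan = 0.5.
Target posterior odds = 0.001/0.999 = 1/999.
Need 4 × 0.5ⁿ ≤ 1/999, i.e. 0.5ⁿ ≤ 1/3996.
0.5¹¹ = 1/2048 is still above 1/3996 but 0.5¹² = 1/4096 is at or below it, so n = 12.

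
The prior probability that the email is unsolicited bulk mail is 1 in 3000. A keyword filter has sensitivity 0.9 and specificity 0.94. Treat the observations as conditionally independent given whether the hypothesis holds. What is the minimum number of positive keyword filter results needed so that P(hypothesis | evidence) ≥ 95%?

5

Prior odds = (1/3000)/(2999/3000) = 1/2999.
False-positive rate = 1 − 0.94 = 0.06; likelihood ratio of a positive = 0.9/0.06 = 15.
Target posterior odds = 0.95/0.05 = 19.
Need (1/2999) × 15ⁿ ≥ 19, i.e. 15ⁿ ≥ 56981.
15⁴ = 50625 falls short of 56981 but 15⁵ = 759375 reaches it, so n = 5.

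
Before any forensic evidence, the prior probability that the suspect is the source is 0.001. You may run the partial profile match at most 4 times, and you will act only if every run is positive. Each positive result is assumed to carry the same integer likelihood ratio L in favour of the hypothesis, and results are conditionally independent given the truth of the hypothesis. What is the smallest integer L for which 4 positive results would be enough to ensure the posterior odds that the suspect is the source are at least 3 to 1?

8

Prior odds = 0.001/0.999 = 1/999.
Target odds = 3.
Need L⁴ ≥ 3 ÷ (1/999) = 2997.
7⁴ = 2401 < 2997 ≤ 4096 = 8⁴, so L = 8.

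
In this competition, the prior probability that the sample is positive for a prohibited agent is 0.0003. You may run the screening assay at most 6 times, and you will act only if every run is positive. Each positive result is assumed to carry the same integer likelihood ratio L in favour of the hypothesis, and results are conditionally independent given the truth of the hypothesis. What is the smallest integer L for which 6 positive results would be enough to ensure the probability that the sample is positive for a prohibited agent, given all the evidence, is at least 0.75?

5

Prior odds = 0.0003/0.9997 = 3/9997.
Target odds = 0.75/0.25 = 3.
Need L⁶ ≥ 3 ÷ (3/9997) = 9997.
4⁶ = 4096 < 9997 ≤ 15625 = 5⁶, so L = 5.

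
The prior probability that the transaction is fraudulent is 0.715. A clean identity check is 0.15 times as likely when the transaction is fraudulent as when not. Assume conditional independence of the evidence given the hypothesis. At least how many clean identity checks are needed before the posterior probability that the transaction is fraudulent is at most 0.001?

5

Prior odds = 0.715/0.285 = 143/57.
Likelihood ratio per clean identity check = 0.15.
Target posterior odds = 0.001/0.999 = 1/999.
Need (143/57) × 0.15ⁿ ≤ 1/999, i.e. 0.15ⁿ ≤ 19/47619.
0.15⁴ = 81/160000 is still above 19/47619 but 0.15⁵ = 243/3200000 is at or below it, so n = 5.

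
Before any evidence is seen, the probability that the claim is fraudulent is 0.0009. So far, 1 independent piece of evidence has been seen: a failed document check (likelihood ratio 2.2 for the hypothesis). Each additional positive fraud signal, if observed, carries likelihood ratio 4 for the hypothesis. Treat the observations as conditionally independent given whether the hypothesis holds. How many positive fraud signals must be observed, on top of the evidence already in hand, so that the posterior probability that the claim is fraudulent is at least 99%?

8

Prior odds = 0.0009/0.9991 = 9/9991.
Bayes factor of the evidence already in hand = 2.2.
Odds after that evidence = (9/9991) × 2.2 = 99/49955.
Target odds = 0.99/0.01 = 99.
Need 4ⁿ ≥ 99 ÷ (99/49955) = 49955.
4⁷ = 16384 falls short of 49955 but 4⁸ = 65536 reaches it, so n = 8.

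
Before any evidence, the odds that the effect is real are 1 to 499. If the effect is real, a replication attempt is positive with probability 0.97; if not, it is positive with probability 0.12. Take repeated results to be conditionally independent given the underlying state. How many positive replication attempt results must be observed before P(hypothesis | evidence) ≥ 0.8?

Prior odds = 1/499.
Likelihood ratio of a positive = 0.97/0.12 = 97/12.
Target posterior odds = 0.8/0.2 = 4.
Need (1/499) × (97/12)ⁿ ≥ 4, i.e. (97/12)ⁿ ≥ 1996.
(97/12)³ = 912673/1728 falls short of 1996 but (97/12)⁴ = 88529281/20736 reaches it, so n = 4.

4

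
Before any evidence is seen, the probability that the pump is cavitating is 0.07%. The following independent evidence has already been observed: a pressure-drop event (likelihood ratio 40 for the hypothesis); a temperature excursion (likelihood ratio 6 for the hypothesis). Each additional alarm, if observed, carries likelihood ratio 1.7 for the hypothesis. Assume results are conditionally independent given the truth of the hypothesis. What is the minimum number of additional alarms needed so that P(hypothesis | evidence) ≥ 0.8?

6

Prior odds = 0.0007/0.9993 = 7/9993.
Combined Bayes factor of the evidence already in hand = 40 × 6 = 240.
Odds after that evidence = (7/9993) × 240 = 560/3331.
Target odds = 0.8/0.2 = 4.
Need 1.7ⁿ ≥ 4 ÷ (560/3331) = 3331/140.
1.7⁵ = 1419857/100000 falls short of 3331/140 but 1.7⁶ = 24137569/1000000 reaches it, so n = 6.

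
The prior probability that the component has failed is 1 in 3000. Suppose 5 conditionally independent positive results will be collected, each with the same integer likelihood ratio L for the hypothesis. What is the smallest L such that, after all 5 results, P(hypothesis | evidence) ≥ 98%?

Prior odds = (1/3000)/(2999/3000) = 1/2999.
Target odds = 0.98/0.02 = 49.
Need L⁵ ≥ 49 ÷ (1/2999) = 146951.
10⁵ = 100000 < 146951 ≤ 161051 = 11⁵, so L = 11.

11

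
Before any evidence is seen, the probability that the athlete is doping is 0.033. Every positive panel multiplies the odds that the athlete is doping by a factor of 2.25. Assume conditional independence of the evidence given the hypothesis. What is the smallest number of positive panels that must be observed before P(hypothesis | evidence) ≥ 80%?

Prior odds = 0.033/0.967 = 33/967.
Likelihood ratio per positive panel = 2.25.
Target posterior odds = 0.8/0.2 = 4.
Need (33/967) × 2.25ⁿ ≥ 4, i.e. 2.25ⁿ ≥ 3868/33.
2.25⁵ = 59049/1024 falls short of 3868/33 but 2.25⁶ = 531441/4096 reaches it, so n = 6.

6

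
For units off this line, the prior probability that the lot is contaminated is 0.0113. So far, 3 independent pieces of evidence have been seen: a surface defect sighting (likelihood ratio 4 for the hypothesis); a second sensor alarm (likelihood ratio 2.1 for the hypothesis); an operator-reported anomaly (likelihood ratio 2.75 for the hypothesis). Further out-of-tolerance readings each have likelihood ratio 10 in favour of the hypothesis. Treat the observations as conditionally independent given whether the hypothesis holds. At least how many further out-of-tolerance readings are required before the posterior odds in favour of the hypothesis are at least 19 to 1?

2

Prior odds = 0.0113/0.9887 = 113/9887.
Combined Bayes factor of the evidence already in hand = 4 × 2.1 × 2.75 = 23.1.
Odds after that evidence = (113/9887) × 23.1 = 26103/98870.
Target odds = 19.
Need 10ⁿ ≥ 19 ÷ (26103/98870) = 1878530/26103.
10¹ = 10 falls short of 1878530/26103 but 10² = 100 reaches it, so n = 2.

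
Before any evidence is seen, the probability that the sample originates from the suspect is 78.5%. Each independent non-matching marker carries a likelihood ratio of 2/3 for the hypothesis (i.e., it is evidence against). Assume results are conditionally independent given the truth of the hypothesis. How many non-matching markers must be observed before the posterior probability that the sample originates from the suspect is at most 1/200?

Prior odds = 0.785/0.215 = 157/43.
Likelihood ratio per non-matching marker = 2/3.
Target odds: 0.005 ÷ 0.995 = 1/199.
Require (2/3)ⁿ ≤ 1/199 ÷ (157/43) = 43/31243.
(2/3)¹⁶ = 65536/43046721 is still above 43/31243 but (2/3)¹⁷ = 131072/129140163 is at or below it, so n = 17.

17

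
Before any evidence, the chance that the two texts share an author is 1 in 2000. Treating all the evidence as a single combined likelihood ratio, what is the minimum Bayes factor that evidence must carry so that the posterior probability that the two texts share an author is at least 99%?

Prior odds = 0.0005/0.9995 = 1/1999.
Target odds = 0.99/0.01 = 99.
Required Bayes factor = 99 ÷ (1/1999) = 197901.

197901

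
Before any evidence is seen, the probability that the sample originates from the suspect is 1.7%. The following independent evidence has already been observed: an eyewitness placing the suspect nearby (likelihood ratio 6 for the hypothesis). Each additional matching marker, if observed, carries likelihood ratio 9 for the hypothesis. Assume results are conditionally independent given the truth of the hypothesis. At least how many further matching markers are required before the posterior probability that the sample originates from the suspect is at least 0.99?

Prior odds = 0.017/0.983 = 17/983.
Bayes factor of the evidence already in hand = 6.
Odds after that evidence = (17/983) × 6 = 102/983.
Target odds = 0.99/0.01 = 99.
Need 9ⁿ ≥ 99 ÷ (102/983) = 32439/34.
9³ = 729 falls short of 32439/34 but 9⁴ = 6561 reaches it, so n = 4.

4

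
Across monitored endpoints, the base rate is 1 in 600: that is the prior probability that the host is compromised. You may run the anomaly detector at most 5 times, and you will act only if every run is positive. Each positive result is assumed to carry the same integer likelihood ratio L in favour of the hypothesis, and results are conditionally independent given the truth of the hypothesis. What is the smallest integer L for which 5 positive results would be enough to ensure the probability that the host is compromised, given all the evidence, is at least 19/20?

7

Prior odds = (1/600)/(599/600) = 1/599.
Target odds = 0.95/0.05 = 19.
Need L⁵ ≥ 19 ÷ (1/599) = 11381.
6⁵ = 7776 < 11381 ≤ 16807 = 7⁵, so L = 7.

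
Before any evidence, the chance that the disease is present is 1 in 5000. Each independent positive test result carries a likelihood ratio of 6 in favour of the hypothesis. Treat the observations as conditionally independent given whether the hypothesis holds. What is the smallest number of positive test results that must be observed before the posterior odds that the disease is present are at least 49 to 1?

7

Prior odds: 0.0002 ÷ 0.9998 = 1/4999.
Likelihood ratio per positive test result = 6.
Target odds = 49.
Require 6ⁿ ≥ 49 ÷ (1/4999) = 244951.
6⁶ = 46656 falls short of 244951 but 6⁷ = 279936 reaches it, so n = 7.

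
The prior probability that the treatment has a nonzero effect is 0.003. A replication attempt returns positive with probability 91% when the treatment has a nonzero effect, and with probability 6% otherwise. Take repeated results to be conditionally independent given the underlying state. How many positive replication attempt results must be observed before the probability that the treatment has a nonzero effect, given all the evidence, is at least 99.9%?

Prior odds: 0.003 ÷ 0.997 = 3/997.
Likelihood ratio of a positive result = 0.91/0.06 = 91/6.
Target posterior odds = 0.999/0.001 = 999.
Need (3/997) × (91/6)ⁿ ≥ 999, i.e. (91/6)ⁿ ≥ 332001.
(91/6)⁴ = 68574961/1296 falls short of 332001 but (91/6)⁵ ≈802510 reaches it, so n = 5.

5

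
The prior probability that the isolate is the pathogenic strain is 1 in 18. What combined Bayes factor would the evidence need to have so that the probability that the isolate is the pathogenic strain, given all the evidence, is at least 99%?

1683

Prior odds = (1/18)/(17/18) = 1/17.
Target odds = 0.99/0.01 = 99.
Required Bayes factor = 99 ÷ (1/17) = 1683.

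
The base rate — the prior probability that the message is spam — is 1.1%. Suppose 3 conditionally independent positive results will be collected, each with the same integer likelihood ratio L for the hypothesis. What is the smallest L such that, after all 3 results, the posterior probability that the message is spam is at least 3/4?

Prior odds = 0.011/0.989 = 11/989.
Target odds = 0.75/0.25 = 3.
Need L³ ≥ 3 ÷ (11/989) = 2967/11.
6³ = 216 < 2967/11 ≤ 343 = 7³, so L = 7.

7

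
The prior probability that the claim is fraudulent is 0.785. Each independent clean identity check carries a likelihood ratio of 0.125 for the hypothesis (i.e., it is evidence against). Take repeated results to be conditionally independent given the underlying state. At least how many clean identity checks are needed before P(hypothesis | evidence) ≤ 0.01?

3

Prior odds: 0.785 ÷ 0.215 = 157/43.
Likelihood ratio per clean identity check = 0.125.
Target odds: 0.01 ÷ 0.99 = 1/99.
Require 0.125ⁿ ≤ 1/99 ÷ (157/43) = 43/15543.
0.125² = 0.015625 is still above 43/15543 but 0.125³ = 0.001953125 is at or below it, so n = 3.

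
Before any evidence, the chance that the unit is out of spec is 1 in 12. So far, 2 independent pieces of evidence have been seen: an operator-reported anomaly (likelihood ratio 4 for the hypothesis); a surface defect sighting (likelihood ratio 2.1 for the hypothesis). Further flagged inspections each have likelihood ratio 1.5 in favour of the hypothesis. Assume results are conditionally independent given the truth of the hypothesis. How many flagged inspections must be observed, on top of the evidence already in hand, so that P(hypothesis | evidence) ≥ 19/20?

8

Prior odds = (1/12)/(11/12) = 1/11.
Combined Bayes factor of the evidence already in hand = 4 × 2.1 = 8.4.
Odds after that evidence = (1/11) × 8.4 = 42/55.
Target odds = 0.95/0.05 = 19.
Need 1.5ⁿ ≥ 19 ÷ (42/55) = 1045/42.
1.5⁷ = 17.0859375 falls short of 1045/42 but 1.5⁸ = 25.62890625 reaches it, so n = 8.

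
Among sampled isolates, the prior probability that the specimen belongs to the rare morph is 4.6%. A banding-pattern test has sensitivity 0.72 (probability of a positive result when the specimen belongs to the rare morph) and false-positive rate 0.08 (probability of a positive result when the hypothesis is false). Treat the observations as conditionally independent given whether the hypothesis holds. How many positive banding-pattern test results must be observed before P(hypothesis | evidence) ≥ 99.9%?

Prior odds = 0.046/0.954 = 23/477.
Likelihood ratio of a positive result = 0.72/0.08 = 9.
Target posterior odds = 0.999/0.001 = 999.
Need (23/477) × 9ⁿ ≥ 999, i.e. 9ⁿ ≥ 476523/23.
9⁴ = 6561 falls short of 476523/23 but 9⁵ = 59049 reaches it, so n = 5.

5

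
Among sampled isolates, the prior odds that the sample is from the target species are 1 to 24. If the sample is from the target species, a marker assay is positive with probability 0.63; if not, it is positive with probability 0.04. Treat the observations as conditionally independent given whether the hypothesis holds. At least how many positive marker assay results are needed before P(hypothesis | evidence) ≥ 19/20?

3

Prior odds = 1/24.
Likelihood ratio of a positive = 0.63/0.04 = 15.75.
Target posterior odds = 0.95/0.05 = 19.
Need (1/24) × 15.75ⁿ ≥ 19, i.e. 15.75ⁿ ≥ 456.
15.75² = 248.0625 falls short of 456 but 15.75³ = 3906.984375 reaches it, so n = 3.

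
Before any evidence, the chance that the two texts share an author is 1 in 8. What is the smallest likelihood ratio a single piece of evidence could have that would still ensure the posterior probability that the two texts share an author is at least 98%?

343

Prior odds = 0.125/0.875 = 1/7.
Target odds = 0.98/0.02 = 49.
Required Bayes factor = 49 ÷ (1/7) = 343.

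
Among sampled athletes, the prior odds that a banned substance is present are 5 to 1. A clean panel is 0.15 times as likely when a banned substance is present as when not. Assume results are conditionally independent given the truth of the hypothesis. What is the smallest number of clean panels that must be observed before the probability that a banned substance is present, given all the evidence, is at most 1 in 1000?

Prior odds = 5.
Likelihood ratio per clean panel = 0.15.
Target odds: 0.001 ÷ 0.999 = 1/999.
Need 5 × 0.15ⁿ ≤ 1/999, i.e. 0.15ⁿ ≤ 1/4995.
0.15⁴ = 81/160000 is still above 1/4995 but 0.15⁵ = 243/3200000 is at or below it, so n = 5.

5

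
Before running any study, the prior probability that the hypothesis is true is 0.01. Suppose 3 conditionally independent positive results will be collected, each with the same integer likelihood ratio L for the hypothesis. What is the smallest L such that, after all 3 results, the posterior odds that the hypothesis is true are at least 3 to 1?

7

Prior odds = 0.01/0.99 = 1/99.
Target odds = 3.
Need L³ ≥ 3 ÷ (1/99) = 297.
6³ = 216 < 297 ≤ 343 = 7³, so L = 7.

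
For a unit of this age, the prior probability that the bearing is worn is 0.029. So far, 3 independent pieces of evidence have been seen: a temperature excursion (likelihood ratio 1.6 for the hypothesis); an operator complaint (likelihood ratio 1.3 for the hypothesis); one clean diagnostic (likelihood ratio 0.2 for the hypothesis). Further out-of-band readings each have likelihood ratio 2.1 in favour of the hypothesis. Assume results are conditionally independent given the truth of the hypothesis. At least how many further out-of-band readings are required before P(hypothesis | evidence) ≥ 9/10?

9

Prior odds = 0.029/0.971 = 29/971.
Combined Bayes factor of the evidence already in hand = 1.6 × 1.3 × 0.2 = 0.416.
Odds after that evidence = (29/971) × 0.416 = 1508/121375.
Target odds = 0.9/0.1 = 9.
Need 2.1ⁿ ≥ 9 ÷ (1508/121375) = 1092375/1508.
2.1⁸ ≈378.229 falls short of 1092375/1508 but 2.1⁹ ≈794.28 reaches it, so n = 9.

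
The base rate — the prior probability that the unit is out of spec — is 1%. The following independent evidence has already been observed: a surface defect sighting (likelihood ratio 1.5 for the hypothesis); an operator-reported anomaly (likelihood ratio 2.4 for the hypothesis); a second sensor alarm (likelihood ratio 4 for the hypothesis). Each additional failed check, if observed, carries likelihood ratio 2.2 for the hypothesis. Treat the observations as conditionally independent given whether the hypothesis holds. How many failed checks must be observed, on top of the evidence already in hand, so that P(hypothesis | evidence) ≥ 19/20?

7

Prior odds = 0.01/0.99 = 1/99.
Combined Bayes factor of the evidence already in hand = 1.5 × 2.4 × 4 = 14.4.
Odds after that evidence = (1/99) × 14.4 = 8/55.
Target odds = 0.95/0.05 = 19.
Need 2.2ⁿ ≥ 19 ÷ (8/55) = 130.625.
2.2⁶ = 1771561/15625 falls short of 130.625 but 2.2⁷ = 19487171/78125 reaches it, so n = 7.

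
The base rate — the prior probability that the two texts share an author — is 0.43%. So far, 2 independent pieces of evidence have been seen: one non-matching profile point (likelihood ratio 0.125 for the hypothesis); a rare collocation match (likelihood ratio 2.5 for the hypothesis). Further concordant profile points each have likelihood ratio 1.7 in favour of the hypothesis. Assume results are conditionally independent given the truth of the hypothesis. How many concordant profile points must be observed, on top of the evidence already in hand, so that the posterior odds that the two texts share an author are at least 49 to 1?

20

Prior odds = 0.0043/0.9957 = 43/9957.
Combined Bayes factor of the evidence already in hand = 0.125 × 2.5 = 0.3125.
Odds after that evidence = (43/9957) × 0.3125 = 215/159312.
Target odds = 49.
Need 1.7ⁿ ≥ 49 ÷ (215/159312) = 7806288/215.
1.7¹⁹ ≈23907.2 falls short of 7806288/215 but 1.7²⁰ ≈40642.3 reaches it, so n = 20.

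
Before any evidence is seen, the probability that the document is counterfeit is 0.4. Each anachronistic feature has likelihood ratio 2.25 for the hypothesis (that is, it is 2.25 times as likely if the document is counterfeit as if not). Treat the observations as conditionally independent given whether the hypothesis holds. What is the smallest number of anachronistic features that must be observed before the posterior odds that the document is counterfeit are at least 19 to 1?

Prior odds = 0.4/0.6 = 2/3.
Likelihood ratio per anachronistic feature = 2.25.
Target odds = 19.
Require 2.25ⁿ ≥ 19 ÷ (2/3) = 28.5.
2.25⁴ = 25.62890625 falls short of 28.5 but 2.25⁵ = 59049/1024 reaches it, so n = 5.

5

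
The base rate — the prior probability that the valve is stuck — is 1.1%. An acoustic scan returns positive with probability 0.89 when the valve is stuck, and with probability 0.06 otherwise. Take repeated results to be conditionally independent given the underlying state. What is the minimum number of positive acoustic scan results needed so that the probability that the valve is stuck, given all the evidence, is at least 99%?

Prior odds: 0.011 ÷ 0.989 = 11/989.
Likelihood ratio of a positive result = 0.89/0.06 = 89/6.
Target odds: 0.99 ÷ 0.01 = 99.
Require (89/6)ⁿ ≥ 99 ÷ (11/989) = 8901.
(89/6)³ = 704969/216 falls short of 8901 but (89/6)⁴ = 62742241/1296 reaches it, so n = 4.

4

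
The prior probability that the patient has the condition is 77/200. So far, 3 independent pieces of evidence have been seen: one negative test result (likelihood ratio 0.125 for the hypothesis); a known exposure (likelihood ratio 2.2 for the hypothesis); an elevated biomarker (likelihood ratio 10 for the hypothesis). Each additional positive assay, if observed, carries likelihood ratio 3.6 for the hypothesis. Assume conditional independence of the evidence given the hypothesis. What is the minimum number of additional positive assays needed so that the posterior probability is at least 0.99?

4

Prior odds = 0.385/0.615 = 77/123.
Combined Bayes factor of the evidence already in hand = 0.125 × 2.2 × 10 = 2.75.
Odds after that evidence = (77/123) × 2.75 = 847/492.
Target odds = 0.99/0.01 = 99.
Need 3.6ⁿ ≥ 99 ÷ (847/492) = 4428/77.
3.6³ = 46.656 falls short of 4428/77 but 3.6⁴ = 167.9616 reaches it, so n = 4.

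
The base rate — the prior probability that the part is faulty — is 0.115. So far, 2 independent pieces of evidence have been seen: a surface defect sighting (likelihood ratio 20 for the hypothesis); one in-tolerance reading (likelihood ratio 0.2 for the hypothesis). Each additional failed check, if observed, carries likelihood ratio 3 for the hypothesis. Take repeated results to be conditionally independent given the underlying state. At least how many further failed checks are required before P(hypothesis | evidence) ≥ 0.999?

Prior odds = 0.115/0.885 = 23/177.
Combined Bayes factor of the evidence already in hand = 20 × 0.2 = 4.
Odds after that evidence = (23/177) × 4 = 92/177.
Target odds = 0.999/0.001 = 999.
Need 3ⁿ ≥ 999 ÷ (92/177) = 176823/92.
3⁶ = 729 falls short of 176823/92 but 3⁷ = 2187 reaches it, so n = 7.

7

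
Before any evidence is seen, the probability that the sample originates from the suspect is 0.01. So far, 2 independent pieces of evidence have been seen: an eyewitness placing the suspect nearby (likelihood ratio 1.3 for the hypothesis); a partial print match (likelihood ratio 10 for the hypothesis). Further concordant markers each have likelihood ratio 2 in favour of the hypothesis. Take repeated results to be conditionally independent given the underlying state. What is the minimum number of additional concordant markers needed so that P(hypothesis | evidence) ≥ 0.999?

13

Prior odds = 0.01/0.99 = 1/99.
Combined Bayes factor of the evidence already in hand = 1.3 × 10 = 13.
Odds after that evidence = (1/99) × 13 = 13/99.
Target odds = 0.999/0.001 = 999.
Need 2ⁿ ≥ 999 ÷ (13/99) = 98901/13.
2¹² = 4096 falls short of 98901/13 but 2¹³ = 8192 reaches it, so n = 13.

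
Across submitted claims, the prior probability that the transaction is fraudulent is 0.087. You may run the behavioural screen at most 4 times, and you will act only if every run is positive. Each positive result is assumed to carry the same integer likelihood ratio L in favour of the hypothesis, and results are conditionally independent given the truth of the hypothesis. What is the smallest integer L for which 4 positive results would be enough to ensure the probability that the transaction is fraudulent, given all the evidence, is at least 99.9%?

Prior odds = 0.087/0.913 = 87/913.
Target odds = 0.999/0.001 = 999.
Need L⁴ ≥ 999 ÷ (87/913) = 304029/29.
10⁴ = 10000 < 304029/29 ≤ 14641 = 11⁴, so L = 11.

11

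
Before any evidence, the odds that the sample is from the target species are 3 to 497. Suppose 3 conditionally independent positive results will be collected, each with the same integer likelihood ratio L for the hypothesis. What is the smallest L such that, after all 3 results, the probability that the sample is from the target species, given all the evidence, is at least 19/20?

Prior odds = 3/497.
Target odds = 0.95/0.05 = 19.
Need L³ ≥ 19 ÷ (3/497) = 9443/3.
14³ = 2744 < 9443/3 ≤ 3375 = 15³, so L = 15.

15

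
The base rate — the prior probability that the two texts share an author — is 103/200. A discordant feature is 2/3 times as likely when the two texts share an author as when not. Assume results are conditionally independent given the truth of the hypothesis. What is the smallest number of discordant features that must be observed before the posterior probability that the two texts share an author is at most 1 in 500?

Prior odds = 0.515/0.485 = 103/97.
Likelihood ratio per discordant feature = 2/3.
Target odds: 0.002 ÷ 0.998 = 1/499.
Require (2/3)ⁿ ≤ 1/499 ÷ (103/97) = 97/51397.
(2/3)¹⁵ = 32768/14348907 is still above 97/51397 but (2/3)¹⁶ = 65536/43046721 is at or below it, so n = 16.

16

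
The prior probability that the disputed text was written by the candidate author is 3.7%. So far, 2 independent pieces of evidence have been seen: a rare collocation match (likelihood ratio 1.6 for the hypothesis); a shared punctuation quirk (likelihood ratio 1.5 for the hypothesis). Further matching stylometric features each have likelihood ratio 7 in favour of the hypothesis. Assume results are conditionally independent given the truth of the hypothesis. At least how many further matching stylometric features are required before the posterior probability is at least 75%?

Prior odds = 0.037/0.963 = 37/963.
Combined Bayes factor of the evidence already in hand = 1.6 × 1.5 = 2.4.
Odds after that evidence = (37/963) × 2.4 = 148/1605.
Target odds = 0.75/0.25 = 3.
Need 7ⁿ ≥ 3 ÷ (148/1605) = 4815/148.
7¹ = 7 falls short of 4815/148 but 7² = 49 reaches it, so n = 2.

2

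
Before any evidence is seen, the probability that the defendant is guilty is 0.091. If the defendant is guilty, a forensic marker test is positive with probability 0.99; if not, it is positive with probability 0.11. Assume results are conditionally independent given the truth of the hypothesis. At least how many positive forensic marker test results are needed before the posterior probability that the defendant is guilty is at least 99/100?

4

Prior odds: 0.091 ÷ 0.909 = 91/909.
Likelihood ratio of a positive = 0.99/0.11 = 9.
Target odds: 0.99 ÷ 0.01 = 99.
Require 9ⁿ ≥ 99 ÷ (91/909) = 89991/91.
9³ = 729 falls short of 89991/91 but 9⁴ = 6561 reaches it, so n = 4.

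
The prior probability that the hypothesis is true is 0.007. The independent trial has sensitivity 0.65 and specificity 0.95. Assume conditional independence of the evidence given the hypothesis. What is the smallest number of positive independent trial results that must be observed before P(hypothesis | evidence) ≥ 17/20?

Prior odds = 0.007/0.993 = 7/993.
False-positive rate = 1 − 0.95 = 0.05; likelihood ratio of a positive = 0.65/0.05 = 13.
Target odds: 0.85 ÷ 0.15 = 17/3.
Need (7/993) × 13ⁿ ≥ 17/3, i.e. 13ⁿ ≥ 5627/7.
13² = 169 falls short of 5627/7 but 13³ = 2197 reaches it, so n = 3.

3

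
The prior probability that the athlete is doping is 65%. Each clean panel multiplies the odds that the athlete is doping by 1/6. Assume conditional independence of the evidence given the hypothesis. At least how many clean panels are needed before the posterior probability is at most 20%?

2

Prior odds: 0.65 ÷ 0.35 = 13/7.
Likelihood ratio per clean panel = 1/6.
Target odds: 0.2 ÷ 0.8 = 0.25.
Require (1/6)ⁿ ≤ 0.25 ÷ (13/7) = 7/52.
(1/6)¹ = 1/6 is still above 7/52 but (1/6)² = 1/36 is at or below it, so n = 2.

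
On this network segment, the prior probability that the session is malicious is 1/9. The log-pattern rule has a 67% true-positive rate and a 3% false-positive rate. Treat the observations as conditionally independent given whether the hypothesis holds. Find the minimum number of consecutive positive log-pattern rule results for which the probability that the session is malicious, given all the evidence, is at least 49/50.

Prior odds: (1/9) ÷ (8/9) = 0.125.
Likelihood ratio of a positive result = 0.67/0.03 = 67/3.
Target odds: 0.98 ÷ 0.02 = 49.
Require (67/3)ⁿ ≥ 49 ÷ 0.125 = 392.
(67/3)¹ = 67/3 falls short of 392 but (67/3)² = 4489/9 reaches it, so n = 2.

2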